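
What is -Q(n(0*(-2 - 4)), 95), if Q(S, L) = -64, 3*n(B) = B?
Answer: 64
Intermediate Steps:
n(B) = B/3
-Q(n(0*(-2 - 4)), 95) = -1*(-64) = 64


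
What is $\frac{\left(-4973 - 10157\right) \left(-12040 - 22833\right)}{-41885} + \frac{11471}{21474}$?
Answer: $- \frac{2265962746285}{179887698} \approx -12597.0$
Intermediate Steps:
$\frac{\left(-4973 - 10157\right) \left(-12040 - 22833\right)}{-41885} + \frac{11471}{21474} = \left(-15130\right) \left(-34873\right) \left(- \frac{1}{41885}\right) + 11471 \cdot \frac{1}{21474} = 527628490 \left(- \frac{1}{41885}\right) + \frac{11471}{21474} = - \frac{105525698}{8377} + \frac{11471}{21474} = - \frac{2265962746285}{179887698}$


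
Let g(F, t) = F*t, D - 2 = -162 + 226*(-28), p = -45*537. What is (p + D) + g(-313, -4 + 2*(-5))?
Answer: -26271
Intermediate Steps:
p = -24165
D = -6488 (D = 2 + (-162 + 226*(-28)) = 2 + (-162 - 6328) = 2 - 6490 = -6488)
(p + D) + g(-313, -4 + 2*(-5)) = (-24165 - 6488) - 313*(-4 + 2*(-5)) = -30653 - 313*(-4 - 10) = -30653 - 313*(-14) = -30653 + 4382 = -26271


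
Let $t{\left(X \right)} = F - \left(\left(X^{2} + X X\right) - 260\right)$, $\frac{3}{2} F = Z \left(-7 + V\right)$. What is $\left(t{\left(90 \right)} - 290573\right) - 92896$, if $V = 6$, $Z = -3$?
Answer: $-399407$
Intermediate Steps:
$F = 2$ ($F = \frac{2 \left(- 3 \left(-7 + 6\right)\right)}{3} = \frac{2 \left(\left(-3\right) \left(-1\right)\right)}{3} = \frac{2}{3} \cdot 3 = 2$)
$t{\left(X \right)} = 262 - 2 X^{2}$ ($t{\left(X \right)} = 2 - \left(\left(X^{2} + X X\right) - 260\right) = 2 - \left(\left(X^{2} + X^{2}\right) - 260\right) = 2 - \left(2 X^{2} - 260\right) = 2 - \left(-260 + 2 X^{2}\right) = 262 - 2 X^{2}$)
$\left(t{\left(90 \right)} - 290573\right) - 92896 = \left(\left(262 - 2 \cdot 90^{2}\right) - 290573\right) - 92896 = \left(\left(262 - 16200\right) - 290573\right) - 92896 = \left(-15938 - 290573\right) - 92896 = -306511 - 92896 = -399407$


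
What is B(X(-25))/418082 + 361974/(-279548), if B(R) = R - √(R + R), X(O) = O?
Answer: -18917725321/14609248367 - 5*I*√2/418082 ≈ -1.2949 - 1.6913e-5*I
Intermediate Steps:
B(R) = R - √2*√R (B(R) = R - √(2*R) = R - √2*√R)
B(X(-25))/418082 + 361974/(-279548) = (-25 - √2*√(-25))/418082 + 361974/(-279548) = (-25 - √2*5*I)*(1/418082) + 361974*(-1/279548) = (-25 - 5*I*√2)*(1/418082) - 180987/139774 = (-25/418082 - 5*I*√2/418082) - 180987/139774 = -18917725321/14609248367 - 5*I*√2/418082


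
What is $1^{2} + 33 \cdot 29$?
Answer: $958$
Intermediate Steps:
$1^{2} + 33 \cdot 29 = 1 + 957 = 958$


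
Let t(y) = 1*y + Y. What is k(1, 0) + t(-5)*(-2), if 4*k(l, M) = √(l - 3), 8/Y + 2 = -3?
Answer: 66/5 + I*√2/4 ≈ 13.2 + 0.35355*I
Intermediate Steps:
Y = -8/5 (Y = 8/(-2 - 3) = 8/(-5) = 8*(-⅕) = -8/5 ≈ -1.6000)
k(l, M) = √(-3 + l)/4 (k(l, M) = √(l - 3)/4 = √(-3 + l)/4)
t(y) = -8/5 + y (t(y) = 1*y - 8/5 = y - 8/5 = -8/5 + y)
k(1, 0) + t(-5)*(-2) = √(-3 + 1)/4 + (-8/5 - 5)*(-2) = √(-2)/4 - 33/5*(-2) = (I*√2)/4 + 66/5 = I*√2/4 + 66/5 = 66/5 + I*√2/4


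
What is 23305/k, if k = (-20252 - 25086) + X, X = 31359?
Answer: -23305/13979 ≈ -1.6671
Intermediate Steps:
k = -13979 (k = (-20252 - 25086) + 31359 = -45338 + 31359 = -13979)
23305/k = 23305/(-13979) = 23305*(-1/13979) = -23305/13979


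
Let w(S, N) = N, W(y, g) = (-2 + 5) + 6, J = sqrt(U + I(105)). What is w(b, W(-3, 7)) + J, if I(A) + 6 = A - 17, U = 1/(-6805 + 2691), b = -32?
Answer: 9 + 3*sqrt(1274422)/374 ≈ 18.055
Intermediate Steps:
U = -1/4114 (U = 1/(-4114) = -1/4114 ≈ -0.00024307)
I(A) = -23 + A (I(A) = -6 + (A - 17) = -6 + (-17 + A) = -23 + A)
J = 3*sqrt(1274422)/374 (J = sqrt(-1/4114 + (-23 + 105)) = sqrt(-1/4114 + 82) = sqrt(337347/4114) = 3*sqrt(1274422)/374 ≈ 9.0554)
W(y, g) = 9 (W(y, g) = 3 + 6 = 9)
w(b, W(-3, 7)) + J = 9 + 3*sqrt(1274422)/374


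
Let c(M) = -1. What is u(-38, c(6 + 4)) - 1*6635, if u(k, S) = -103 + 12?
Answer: -6726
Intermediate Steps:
u(k, S) = -91
u(-38, c(6 + 4)) - 1*6635 = -91 - 1*6635 = -91 - 6635 = -6726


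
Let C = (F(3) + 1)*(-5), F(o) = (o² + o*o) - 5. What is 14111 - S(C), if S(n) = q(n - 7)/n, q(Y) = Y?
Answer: 141099/10 ≈ 14110.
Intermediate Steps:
F(o) = -5 + 2*o² (F(o) = (o² + o²) - 5 = 2*o² - 5 = -5 + 2*o²)
C = -70 (C = ((-5 + 2*3²) + 1)*(-5) = ((-5 + 2*9) + 1)*(-5) = ((-5 + 18) + 1)*(-5) = (13 + 1)*(-5) = 14*(-5) = -70)
S(n) = (-7 + n)/n (S(n) = (n - 7)/n = (-7 + n)/n)
14111 - S(C) = 14111 - (-7 - 70)/(-70) = 14111 - (-1)*(-77)/70 = 14111 - 1*11/10 = 14111 - 11/10 = 141099/10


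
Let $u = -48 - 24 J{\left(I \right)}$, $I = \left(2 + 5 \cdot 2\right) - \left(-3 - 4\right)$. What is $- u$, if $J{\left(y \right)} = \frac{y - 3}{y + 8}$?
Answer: $\frac{560}{9} \approx 62.222$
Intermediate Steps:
$I = 19$ ($I = \left(2 + 10\right) - -7 = 12 + 7 = 19$)
$J{\left(y \right)} = \frac{-3 + y}{8 + y}$
$u = - \frac{560}{9}$ ($u = -48 - 24 \frac{-3 + 19}{8 + 19} = -48 - 24 \cdot \frac{1}{27} \cdot 16 = -48 - \frac{128}{9} = - \frac{560}{9} \approx -62.222$)
$- u = \left(-1\right) \left(- \frac{560}{9}\right) = \frac{560}{9}$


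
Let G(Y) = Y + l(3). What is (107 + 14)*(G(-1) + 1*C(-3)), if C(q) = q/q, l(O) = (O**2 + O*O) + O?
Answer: 2541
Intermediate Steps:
l(O) = O + 2*O**2 (l(O) = (O**2 + O**2) + O = 2*O**2 + O = O + 2*O**2)
C(q) = 1
G(Y) = 21 + Y (G(Y) = Y + 3*(1 + 2*3) = Y + 3*(1 + 6) = Y + 3*7 = Y + 21 = 21 + Y)
(107 + 14)*(G(-1) + 1*C(-3)) = (107 + 14)*((21 - 1) + 1*1) = 121*(20 + 1) = 121*21 = 2541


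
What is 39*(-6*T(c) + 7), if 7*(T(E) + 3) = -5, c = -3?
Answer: 7995/7 ≈ 1142.1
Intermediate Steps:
T(E) = -26/7 (T(E) = -3 + (⅐)*(-5) = -3 - 5/7 = -26/7)
39*(-6*T(c) + 7) = 39*(-6*(-26/7) + 7) = 39*(156/7 + 7) = 39*(205/7) = 7995/7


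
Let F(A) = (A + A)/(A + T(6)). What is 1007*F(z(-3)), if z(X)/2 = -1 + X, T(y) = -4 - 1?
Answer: 16112/13 ≈ 1239.4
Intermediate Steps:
T(y) = -5
z(X) = -2 + 2*X (z(X) = 2*(-1 + X) = -2 + 2*X)
F(A) = 2*A/(-5 + A) (F(A) = (A + A)/(A - 5) = (2*A)/(-5 + A) = 2*A/(-5 + A))
1007*F(z(-3)) = 1007*(2*(-2 + 2*(-3))/(-5 + (-2 + 2*(-3)))) = 1007*(2*(-2 - 6)/(-5 + (-2 - 6))) = 1007*(2*(-8)/(-5 - 8)) = 1007*(2*(-8)/(-13)) = 1007*(2*(-8)*(-1/13)) = 1007*(16/13) = 16112/13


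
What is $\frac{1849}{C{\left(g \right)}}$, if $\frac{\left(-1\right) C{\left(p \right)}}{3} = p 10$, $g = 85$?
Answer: $- \frac{1849}{2550} \approx -0.7251$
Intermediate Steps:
$C{\left(p \right)} = - 30 p$ ($C{\left(p \right)} = - 3 p 10 = - 3 \cdot 10 p = - 30 p$)
$\frac{1849}{C{\left(g \right)}} = \frac{1849}{\left(-30\right) 85} = \frac{1849}{-2550} = 1849 \left(- \frac{1}{2550}\right) = - \frac{1849}{2550}$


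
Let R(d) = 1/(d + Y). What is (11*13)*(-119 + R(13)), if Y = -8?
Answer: -84942/5 ≈ -16988.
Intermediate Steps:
R(d) = 1/(-8 + d) (R(d) = 1/(d - 8) = 1/(-8 + d))
(11*13)*(-119 + R(13)) = (11*13)*(-119 + 1/(-8 + 13)) = 143*(-119 + 1/5) = 143*(-119 + ⅕) = 143*(-594/5) = -84942/5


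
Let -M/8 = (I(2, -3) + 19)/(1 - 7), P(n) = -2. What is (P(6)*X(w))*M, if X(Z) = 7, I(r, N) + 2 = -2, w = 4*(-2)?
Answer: -280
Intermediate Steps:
w = -8
I(r, N) = -4 (I(r, N) = -2 - 2 = -4)
M = 20 (M = -8*(-4 + 19)/(1 - 7) = -120/(-6) = -120*(-1)/6 = -8*(-5/2) = 20)
(P(6)*X(w))*M = -2*7*20 = -14*20 = -280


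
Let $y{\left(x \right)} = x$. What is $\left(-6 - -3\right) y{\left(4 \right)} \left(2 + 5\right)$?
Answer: $-84$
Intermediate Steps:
$\left(-6 - -3\right) y{\left(4 \right)} \left(2 + 5\right) = \left(-6 - -3\right) 4 \left(2 + 5\right) = \left(-6 + 3\right) 4 \cdot 7 = \left(-3\right) 28 = -84$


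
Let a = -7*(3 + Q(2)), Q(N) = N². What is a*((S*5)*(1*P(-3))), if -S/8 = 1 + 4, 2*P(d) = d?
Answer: -14700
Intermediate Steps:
P(d) = d/2
S = -40 (S = -8*(1 + 4) = -8*5 = -40)
a = -49 (a = -7*(3 + 2²) = -7*(3 + 4) = -7*7 = -49)
a*((S*5)*(1*P(-3))) = -49*(-40*5)*1*((½)*(-3)) = -(-9800)*1*(-3/2) = -(-9800)*(-3)/2 = -49*300 = -14700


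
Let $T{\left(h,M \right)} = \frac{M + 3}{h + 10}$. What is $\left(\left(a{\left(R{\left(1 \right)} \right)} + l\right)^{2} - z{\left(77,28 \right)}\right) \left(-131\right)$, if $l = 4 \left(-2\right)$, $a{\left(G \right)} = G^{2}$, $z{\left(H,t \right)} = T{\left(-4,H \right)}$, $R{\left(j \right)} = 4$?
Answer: $- \frac{19912}{3} \approx -6637.3$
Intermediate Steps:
$T{\left(h,M \right)} = \frac{3 + M}{10 + h}$
$z{\left(H,t \right)} = \frac{1}{2} + \frac{H}{6}$ ($z{\left(H,t \right)} = \frac{3 + H}{10 - 4} = \frac{3 + H}{6} = \frac{1}{2} + \frac{H}{6}$)
$l = -8$
$\left(\left(a{\left(R{\left(1 \right)} \right)} + l\right)^{2} - z{\left(77,28 \right)}\right) \left(-131\right) = \left(\left(4^{2} - 8\right)^{2} - \left(\frac{1}{2} + \frac{1}{6} \cdot 77\right)\right) \left(-131\right) = \left(\left(16 - 8\right)^{2} - \left(\frac{1}{2} + \frac{77}{6}\right)\right) \left(-131\right) = \left(8^{2} - \frac{40}{3}\right) \left(-131\right) = \left(64 - \frac{40}{3}\right) \left(-131\right) = \frac{152}{3} \left(-131\right) = - \frac{19912}{3}$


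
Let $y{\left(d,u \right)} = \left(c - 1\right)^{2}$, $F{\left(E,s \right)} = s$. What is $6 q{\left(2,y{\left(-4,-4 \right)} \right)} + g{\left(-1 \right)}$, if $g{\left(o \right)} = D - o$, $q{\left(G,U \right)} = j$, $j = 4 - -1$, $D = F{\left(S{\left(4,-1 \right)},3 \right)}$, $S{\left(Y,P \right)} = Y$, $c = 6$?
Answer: $34$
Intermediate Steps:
$y{\left(d,u \right)} = 25$ ($y{\left(d,u \right)} = \left(6 - 1\right)^{2} = 5^{2} = 25$)
$D = 3$
$j = 5$ ($j = 4 + 1 = 5$)
$q{\left(G,U \right)} = 5$
$g{\left(o \right)} = 3 - o$
$6 q{\left(2,y{\left(-4,-4 \right)} \right)} + g{\left(-1 \right)} = 6 \cdot 5 + \left(3 - -1\right) = 30 + \left(3 + 1\right) = 30 + 4 = 34$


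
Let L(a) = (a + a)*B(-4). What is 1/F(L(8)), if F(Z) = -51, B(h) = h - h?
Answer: -1/51 ≈ -0.019608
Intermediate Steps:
B(h) = 0
L(a) = 0 (L(a) = (a + a)*0 = (2*a)*0 = 0)
1/F(L(8)) = 1/(-51) = -1/51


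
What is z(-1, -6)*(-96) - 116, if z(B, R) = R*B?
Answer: -692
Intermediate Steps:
z(B, R) = B*R
z(-1, -6)*(-96) - 116 = -1*(-6)*(-96) - 116 = 6*(-96) - 116 = -576 - 116 = -692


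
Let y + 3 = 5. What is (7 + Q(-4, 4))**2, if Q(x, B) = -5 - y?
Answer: 0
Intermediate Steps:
y = 2 (y = -3 + 5 = 2)
Q(x, B) = -7 (Q(x, B) = -5 - 1*2 = -5 - 2 = -7)
(7 + Q(-4, 4))**2 = (7 - 7)**2 = 0**2 = 0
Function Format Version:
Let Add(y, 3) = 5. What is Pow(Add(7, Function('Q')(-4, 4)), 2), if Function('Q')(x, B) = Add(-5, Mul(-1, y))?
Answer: 0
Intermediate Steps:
y = 2 (y = Add(-3, 5) = 2)
Function('Q')(x, B) = -7 (Function('Q')(x, B) = Add(-5, Mul(-1, 2)) = Add(-5, -2) = -7)
Pow(Add(7, Function('Q')(-4, 4)), 2) = Pow(Add(7, -7), 2) = Pow(0, 2) = 0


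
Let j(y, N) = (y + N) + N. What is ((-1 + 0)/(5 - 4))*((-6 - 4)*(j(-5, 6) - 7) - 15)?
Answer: 15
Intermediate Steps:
j(y, N) = y + 2*N (j(y, N) = (N + y) + N = y + 2*N)
((-1 + 0)/(5 - 4))*((-6 - 4)*(j(-5, 6) - 7) - 15) = ((-1 + 0)/(5 - 4))*((-6 - 4)*((-5 + 2*6) - 7) - 15) = (-1/1)*(-10*((-5 + 12) - 7) - 15) = (-1*1)*(-10*(7 - 7) - 15) = -(-10*0 - 15) = -(0 - 15) = -1*(-15) = 15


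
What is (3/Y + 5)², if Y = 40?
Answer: 41209/1600 ≈ 25.756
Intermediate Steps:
(3/Y + 5)² = (3/40 + 5)² = (203/40)² = 41209/1600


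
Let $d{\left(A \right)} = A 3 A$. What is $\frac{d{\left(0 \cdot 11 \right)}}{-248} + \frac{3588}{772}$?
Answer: $\frac{897}{193} \approx 4.6477$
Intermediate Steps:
$d{\left(A \right)} = 3 A^{2}$
$\frac{d{\left(0 \cdot 11 \right)}}{-248} + \frac{3588}{772} = \frac{3 \left(0 \cdot 11\right)^{2}}{-248} + \frac{3588}{772} = 3 \cdot 0^{2} \left(- \frac{1}{248}\right) + 3588 \cdot \frac{1}{772} = 3 \cdot 0 \left(- \frac{1}{248}\right) + \frac{897}{193} = 0 \left(- \frac{1}{248}\right) + \frac{897}{193} = 0 + \frac{897}{193} = \frac{897}{193}$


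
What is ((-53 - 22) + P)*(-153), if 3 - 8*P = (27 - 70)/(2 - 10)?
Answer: 737307/64 ≈ 11520.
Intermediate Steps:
P = -19/64 (P = 3/8 - (27 - 70)/(8*(2 - 10)) = 3/8 - (-43)/(8*(-8)) = 3/8 - (-43)*(-1)/(8*8) = 3/8 - 1/8*43/8 = 3/8 - 43/64 = -19/64 ≈ -0.29688)
((-53 - 22) + P)*(-153) = ((-53 - 22) - 19/64)*(-153) = (-75 - 19/64)*(-153) = -4819/64*(-153) = 737307/64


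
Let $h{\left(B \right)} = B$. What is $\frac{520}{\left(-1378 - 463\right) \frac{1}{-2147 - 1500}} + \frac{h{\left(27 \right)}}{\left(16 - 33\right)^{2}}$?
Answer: $\frac{78302981}{76007} \approx 1030.2$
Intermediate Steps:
$\frac{520}{\left(-1378 - 463\right) \frac{1}{-2147 - 1500}} + \frac{h{\left(27 \right)}}{\left(16 - 33\right)^{2}} = \frac{520}{\left(-1378 - 463\right) \frac{1}{-2147 - 1500}} + \frac{27}{\left(16 - 33\right)^{2}} = \frac{520}{\left(-1841\right) \frac{1}{-3647}} + \frac{27}{\left(-17\right)^{2}} = \frac{520}{\left(-1841\right) \left(- \frac{1}{3647}\right)} + \frac{27}{289} = \frac{520}{\frac{263}{521}} + 27 \cdot \frac{1}{289} = 520 \cdot \frac{521}{263} + \frac{27}{289} = \frac{270920}{263} + \frac{27}{289} = \frac{78302981}{76007}$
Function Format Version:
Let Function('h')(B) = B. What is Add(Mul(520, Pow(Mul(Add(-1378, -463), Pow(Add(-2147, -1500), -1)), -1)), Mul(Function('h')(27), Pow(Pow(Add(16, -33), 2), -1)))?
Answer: Rational(78302981, 76007) ≈ 1030.2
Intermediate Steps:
Add(Mul(520, Pow(Mul(Add(-1378, -463), Pow(Add(-2147, -1500), -1)), -1)), Mul(Function('h')(27), Pow(Pow(Add(16, -33), 2), -1))) = Add(Mul(520, Pow(Mul(Add(-1378, -463), Pow(Add(-2147, -1500), -1)), -1)), Mul(27, Pow(Pow(Add(16, -33), 2), -1))) = Add(Mul(520, Pow(Mul(-1841, Pow(-3647, -1)), -1)), Mul(27, Pow(Pow(-17, 2), -1))) = Add(Mul(520, Pow(Mul(-1841, Rational(-1, 3647)), -1)), Mul(27, Pow(289, -1))) = Add(Mul(520, Pow(Rational(263, 521), -1)), Mul(27, Rational(1, 289))) = Add(Mul(520, Rational(521, 263)), Rational(27, 289)) = Add(Rational(270920, 263), Rational(27, 289)) = Rational(78302981, 76007)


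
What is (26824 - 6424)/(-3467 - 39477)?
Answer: -1275/2684 ≈ -0.47504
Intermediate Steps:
(26824 - 6424)/(-3467 - 39477) = 20400/(-42944) = 20400*(-1/42944) = -1275/2684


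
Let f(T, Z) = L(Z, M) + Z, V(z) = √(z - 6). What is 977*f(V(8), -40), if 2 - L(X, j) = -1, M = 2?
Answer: -36149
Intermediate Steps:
V(z) = √(-6 + z)
L(X, j) = 3 (L(X, j) = 2 - 1*(-1) = 2 + 1 = 3)
f(T, Z) = 3 + Z
977*f(V(8), -40) = 977*(3 - 40) = 977*(-37) = -36149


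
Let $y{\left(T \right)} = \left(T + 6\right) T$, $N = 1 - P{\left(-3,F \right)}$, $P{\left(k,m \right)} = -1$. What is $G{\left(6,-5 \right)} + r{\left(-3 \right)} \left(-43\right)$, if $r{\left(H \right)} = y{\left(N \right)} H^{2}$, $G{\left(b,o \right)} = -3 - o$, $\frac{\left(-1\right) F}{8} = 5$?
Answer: $-6190$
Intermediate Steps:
$F = -40$ ($F = \left(-8\right) 5 = -40$)
$N = 2$ ($N = 1 - -1 = 1 + 1 = 2$)
$y{\left(T \right)} = T \left(6 + T\right)$ ($y{\left(T \right)} = \left(6 + T\right) T = T \left(6 + T\right)$)
$r{\left(H \right)} = 16 H^{2}$ ($r{\left(H \right)} = 2 \left(6 + 2\right) H^{2} = 2 \cdot 8 H^{2} = 16 H^{2}$)
$G{\left(6,-5 \right)} + r{\left(-3 \right)} \left(-43\right) = \left(-3 - -5\right) + 16 \left(-3\right)^{2} \left(-43\right) = \left(-3 + 5\right) + 16 \cdot 9 \left(-43\right) = 2 + 144 \left(-43\right) = 2 - 6192 = -6190$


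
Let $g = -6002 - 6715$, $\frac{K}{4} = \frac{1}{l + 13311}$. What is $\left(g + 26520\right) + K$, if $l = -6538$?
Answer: $\frac{93487723}{6773} \approx 13803.0$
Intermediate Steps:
$K = \frac{4}{6773}$ ($K = \frac{4}{-6538 + 13311} = \frac{4}{6773} \approx 0.00059058$)
$g = -12717$ ($g = -6002 - 6715 = -12717$)
$\left(g + 26520\right) + K = \left(-12717 + 26520\right) + \frac{4}{6773} = 13803 + \frac{4}{6773} = \frac{93487723}{6773}$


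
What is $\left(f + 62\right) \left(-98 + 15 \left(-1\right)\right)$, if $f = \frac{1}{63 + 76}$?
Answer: $- \frac{973947}{139} \approx -7006.8$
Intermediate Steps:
$f = \frac{1}{139} \approx 0.0071942$
$\left(f + 62\right) \left(-98 + 15 \left(-1\right)\right) = \left(\frac{1}{139} + 62\right) \left(-98 + 15 \left(-1\right)\right) = \frac{8619 \left(-98 - 15\right)}{139} = \frac{8619}{139} \left(-113\right) = - \frac{973947}{139}$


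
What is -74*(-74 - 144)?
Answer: 16132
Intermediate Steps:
-74*(-74 - 144) = -74*(-218) = 16132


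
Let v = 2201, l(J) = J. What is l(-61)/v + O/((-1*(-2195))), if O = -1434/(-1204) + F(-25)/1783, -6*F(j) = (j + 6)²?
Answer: -211476418369/7778460678555 ≈ -0.027187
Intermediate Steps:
F(j) = -(6 + j)²/6 (F(j) = -(j + 6)²/6 = -(6 + j)²/6)
O = 1863286/1610049 (O = -1434/(-1204) - (6 - 25)²/6/1783 = -1434*(-1/1204) - ⅙*(-19)²*(1/1783) = 717/602 - ⅙*361*(1/1783) = 717/602 - 361/6*1/1783 = 717/602 - 361/10698 = 1863286/1610049 ≈ 1.1573)
l(-61)/v + O/((-1*(-2195))) = -61/2201 + 1863286/(1610049*((-1*(-2195)))) = -61*1/2201 + (1863286/1610049)/2195 = -61/2201 + (1863286/1610049)*(1/2195) = -61/2201 + 1863286/3534057555 = -211476418369/7778460678555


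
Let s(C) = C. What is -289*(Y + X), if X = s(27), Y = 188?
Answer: -62135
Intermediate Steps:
X = 27
-289*(Y + X) = -289*(188 + 27) = -289*215 = -62135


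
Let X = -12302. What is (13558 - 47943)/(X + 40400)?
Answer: -34385/28098 ≈ -1.2238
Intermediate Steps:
(13558 - 47943)/(X + 40400) = (13558 - 47943)/(-12302 + 40400) = -34385/28098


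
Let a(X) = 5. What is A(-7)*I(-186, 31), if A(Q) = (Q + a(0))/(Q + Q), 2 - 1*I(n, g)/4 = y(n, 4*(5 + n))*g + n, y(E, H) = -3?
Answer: 1124/7 ≈ 160.57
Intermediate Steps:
I(n, g) = 8 - 4*n + 12*g (I(n, g) = 8 - 4*(-3*g + n) = 8 - 4*(n - 3*g) = 8 + (-4*n + 12*g) = 8 - 4*n + 12*g)
A(Q) = (5 + Q)/(2*Q) (A(Q) = (Q + 5)/(Q + Q) = (5 + Q)/((2*Q)) = (5 + Q)*(1/(2*Q)) = (5 + Q)/(2*Q))
A(-7)*I(-186, 31) = ((½)*(5 - 7)/(-7))*(8 - 4*(-186) + 12*31) = ((½)*(-⅐)*(-2))*(8 + 744 + 372) = (⅐)*1124 = 1124/7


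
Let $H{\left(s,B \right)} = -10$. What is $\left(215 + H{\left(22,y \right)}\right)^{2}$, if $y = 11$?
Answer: $42025$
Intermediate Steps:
$\left(215 + H{\left(22,y \right)}\right)^{2} = \left(215 - 10\right)^{2} = 205^{2} = 42025$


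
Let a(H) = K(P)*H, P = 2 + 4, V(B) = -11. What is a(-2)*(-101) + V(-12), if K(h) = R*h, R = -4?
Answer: -4859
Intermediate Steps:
P = 6
K(h) = -4*h
a(H) = -24*H (a(H) = (-4*6)*H = -24*H)
a(-2)*(-101) + V(-12) = -24*(-2)*(-101) - 11 = 48*(-101) - 11 = -4848 - 11 = -4859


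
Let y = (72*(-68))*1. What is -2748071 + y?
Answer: -2752967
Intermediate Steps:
y = -4896 (y = -4896*1 = -4896)
-2748071 + y = -2748071 - 4896 = -2752967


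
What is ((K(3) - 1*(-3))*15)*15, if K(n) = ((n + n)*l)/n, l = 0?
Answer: 675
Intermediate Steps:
K(n) = 0 (K(n) = ((n + n)*0)/n = ((2*n)*0)/n = 0/n = 0)
((K(3) - 1*(-3))*15)*15 = ((0 - 1*(-3))*15)*15 = ((0 + 3)*15)*15 = (3*15)*15 = 45*15 = 675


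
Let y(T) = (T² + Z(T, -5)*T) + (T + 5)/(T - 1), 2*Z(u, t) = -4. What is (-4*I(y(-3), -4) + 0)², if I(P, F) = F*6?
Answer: 9216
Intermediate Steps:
Z(u, t) = -2 (Z(u, t) = (½)*(-4) = -2)
y(T) = T² - 2*T + (5 + T)/(-1 + T) (y(T) = (T² - 2*T) + (T + 5)/(T - 1) = (T² - 2*T) + (5 + T)/(-1 + T) = T² - 2*T + (5 + T)/(-1 + T))
I(P, F) = 6*F
(-4*I(y(-3), -4) + 0)² = (-24*(-4) + 0)² = (-4*(-24) + 0)² = (96 + 0)² = 96² = 9216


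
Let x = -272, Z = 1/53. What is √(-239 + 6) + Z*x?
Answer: -272/53 + I*√233 ≈ -5.1321 + 15.264*I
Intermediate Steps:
Z = 1/53 ≈ 0.018868
√(-239 + 6) + Z*x = √(-239 + 6) + (1/53)*(-272) = √(-233) - 272/53 = I*√233 - 272/53 = -272/53 + I*√233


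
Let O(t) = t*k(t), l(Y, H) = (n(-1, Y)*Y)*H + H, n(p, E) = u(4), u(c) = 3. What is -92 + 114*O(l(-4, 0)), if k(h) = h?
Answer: -92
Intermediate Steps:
n(p, E) = 3
l(Y, H) = H + 3*H*Y (l(Y, H) = (3*Y)*H + H = 3*H*Y + H = H + 3*H*Y)
O(t) = t² (O(t) = t*t = t²)
-92 + 114*O(l(-4, 0)) = -92 + 114*(0*(1 + 3*(-4)))² = -92 + 114*(0*(1 - 12))² = -92 + 114*(0*(-11))² = -92 + 114*0² = -92 + 114*0 = -92 + 0 = -92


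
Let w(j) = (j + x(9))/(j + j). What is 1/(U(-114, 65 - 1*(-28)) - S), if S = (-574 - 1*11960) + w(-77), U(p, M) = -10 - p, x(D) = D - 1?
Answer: 154/1946183 ≈ 7.9129e-5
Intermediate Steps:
x(D) = -1 + D
w(j) = (8 + j)/(2*j) (w(j) = (j + (-1 + 9))/(j + j) = (j + 8)/((2*j)) = (8 + j)*(1/(2*j)) = (8 + j)/(2*j))
S = -1930167/154 (S = (-574 - 1*11960) + (½)*(8 - 77)/(-77) = (-574 - 11960) + (½)*(-1/77)*(-69) = -12534 + 69/154 = -1930167/154 ≈ -12534.)
1/(U(-114, 65 - 1*(-28)) - S) = 1/((-10 - 1*(-114)) - 1*(-1930167/154)) = 1/((-10 + 114) + 1930167/154) = 1/(104 + 1930167/154) = 1/(1946183/154) = 154/1946183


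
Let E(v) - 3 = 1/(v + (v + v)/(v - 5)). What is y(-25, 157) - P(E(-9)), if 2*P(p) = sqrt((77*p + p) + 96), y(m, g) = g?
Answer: 157 - sqrt(2879)/6 ≈ 148.06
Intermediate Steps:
E(v) = 3 + 1/(v + 2*v/(-5 + v)) (E(v) = 3 + 1/(v + (v + v)/(v - 5)) = 3 + 1/(v + (2*v)/(-5 + v)) = 3 + 1/(v + 2*v/(-5 + v)))
P(p) = sqrt(96 + 78*p)/2 (P(p) = sqrt((77*p + p) + 96)/2 = sqrt(78*p + 96)/2 = sqrt(96 + 78*p)/2)
y(-25, 157) - P(E(-9)) = 157 - sqrt(96 + 78*((-5 - 8*(-9) + 3*(-9)**2)/((-9)*(-3 - 9))))/2 = 157 - sqrt(96 + 78*(-1/9*(-5 + 72 + 3*81)/(-12)))/2 = 157 - sqrt(96 + 78*(-1/9*(-1/12)*(-5 + 72 + 243)))/2 = 157 - sqrt(96 + 78*(-1/9*(-1/12)*310))/2 = 157 - sqrt(96 + 78*(155/54))/2 = 157 - sqrt(96 + 2015/9)/2 = 157 - sqrt(2879/9)/2 = 157 - sqrt(2879)/3/2 = 157 - sqrt(2879)/6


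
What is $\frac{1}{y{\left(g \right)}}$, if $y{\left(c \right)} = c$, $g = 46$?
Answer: $\frac{1}{46} \approx 0.021739$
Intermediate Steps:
$\frac{1}{y{\left(g \right)}} = \frac{1}{46}$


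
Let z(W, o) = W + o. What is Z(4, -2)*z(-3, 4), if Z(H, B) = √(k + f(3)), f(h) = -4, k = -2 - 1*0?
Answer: I*√6 ≈ 2.4495*I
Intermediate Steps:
k = -2 (k = -2 + 0 = -2)
Z(H, B) = I*√6 (Z(H, B) = √(-2 - 4) = √(-6) = I*√6)
Z(4, -2)*z(-3, 4) = (I*√6)*(-3 + 4) = (I*√6)*1 = I*√6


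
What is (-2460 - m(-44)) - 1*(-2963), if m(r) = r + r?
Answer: 591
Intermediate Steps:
m(r) = 2*r
(-2460 - m(-44)) - 1*(-2963) = (-2460 - 2*(-44)) - 1*(-2963) = (-2460 - 1*(-88)) + 2963 = (-2460 + 88) + 2963 = -2372 + 2963 = 591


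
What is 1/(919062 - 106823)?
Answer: 1/812239 ≈ 1.2312e-6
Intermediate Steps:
1/(919062 - 106823) = 1/812239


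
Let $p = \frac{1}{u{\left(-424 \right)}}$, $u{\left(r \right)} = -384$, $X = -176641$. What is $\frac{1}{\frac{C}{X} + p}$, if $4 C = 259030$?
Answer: $- \frac{67830144}{25043521} \approx -2.7085$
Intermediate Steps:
$C = \frac{129515}{2}$ ($C = \frac{1}{4} \cdot 259030 = \frac{129515}{2} \approx 64758.0$)
$p = - \frac{1}{384}$ ($p = \frac{1}{-384} = - \frac{1}{384} \approx -0.0026042$)
$\frac{1}{\frac{C}{X} + p} = \frac{1}{\frac{129515}{2 \left(-176641\right)} - \frac{1}{384}} = \frac{1}{\frac{129515}{2} \left(- \frac{1}{176641}\right) - \frac{1}{384}} = \frac{1}{- \frac{129515}{353282} - \frac{1}{384}} = \frac{1}{- \frac{25043521}{67830144}} = - \frac{67830144}{25043521}$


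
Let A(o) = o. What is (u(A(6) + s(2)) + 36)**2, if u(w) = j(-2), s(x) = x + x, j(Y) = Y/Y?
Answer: 1369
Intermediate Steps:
j(Y) = 1
s(x) = 2*x
u(w) = 1
(u(A(6) + s(2)) + 36)**2 = (1 + 36)**2 = 37**2 = 1369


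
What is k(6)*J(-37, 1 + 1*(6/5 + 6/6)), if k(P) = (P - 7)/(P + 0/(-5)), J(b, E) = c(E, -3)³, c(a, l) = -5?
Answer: 125/6 ≈ 20.833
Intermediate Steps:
J(b, E) = -125 (J(b, E) = (-5)³ = -125)
k(P) = (-7 + P)/P (k(P) = (-7 + P)/(P + 0*(-⅕)) = (-7 + P)/(P + 0) = (-7 + P)/P)
k(6)*J(-37, 1 + 1*(6/5 + 6/6)) = ((-7 + 6)/6)*(-125) = ((⅙)*(-1))*(-125) = -⅙*(-125) = 125/6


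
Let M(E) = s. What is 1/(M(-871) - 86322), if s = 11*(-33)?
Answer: -1/86685 ≈ -1.1536e-5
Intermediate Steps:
s = -363
M(E) = -363
1/(M(-871) - 86322) = 1/(-363 - 86322) = 1/(-86685) = -1/86685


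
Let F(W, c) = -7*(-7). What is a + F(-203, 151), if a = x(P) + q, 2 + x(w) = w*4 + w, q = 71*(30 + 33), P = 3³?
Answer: 4655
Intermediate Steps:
P = 27
F(W, c) = 49
q = 4473 (q = 71*63 = 4473)
x(w) = -2 + 5*w (x(w) = -2 + (w*4 + w) = -2 + (4*w + w) = -2 + 5*w)
a = 4606 (a = (-2 + 5*27) + 4473 = (-2 + 135) + 4473 = 133 + 4473 = 4606)
a + F(-203, 151) = 4606 + 49 = 4655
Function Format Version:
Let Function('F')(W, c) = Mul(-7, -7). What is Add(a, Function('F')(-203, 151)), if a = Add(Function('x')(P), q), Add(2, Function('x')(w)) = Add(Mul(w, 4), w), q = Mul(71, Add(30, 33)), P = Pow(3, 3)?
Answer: 4655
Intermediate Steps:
P = 27
Function('F')(W, c) = 49
q = 4473 (q = Mul(71, 63) = 4473)
Function('x')(w) = Add(-2, Mul(5, w)) (Function('x')(w) = Add(-2, Add(Mul(w, 4), w)) = Add(-2, Add(Mul(4, w), w)) = Add(-2, Mul(5, w)))
a = 4606 (a = Add(Add(-2, Mul(5, 27)), 4473) = Add(Add(-2, 135), 4473) = Add(133, 4473) = 4606)
Add(a, Function('F')(-203, 151)) = Add(4606, 49) = 4655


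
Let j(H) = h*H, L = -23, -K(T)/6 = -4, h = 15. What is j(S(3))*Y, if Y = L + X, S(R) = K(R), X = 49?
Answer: 9360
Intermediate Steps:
K(T) = 24 (K(T) = -6*(-4) = 24)
S(R) = 24
j(H) = 15*H
Y = 26 (Y = -23 + 49 = 26)
j(S(3))*Y = (15*24)*26 = 360*26 = 9360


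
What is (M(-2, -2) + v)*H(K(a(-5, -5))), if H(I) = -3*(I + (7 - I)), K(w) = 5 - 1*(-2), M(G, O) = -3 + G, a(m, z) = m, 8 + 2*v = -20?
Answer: 399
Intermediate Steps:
v = -14 (v = -4 + (½)*(-20) = -4 - 10 = -14)
K(w) = 7 (K(w) = 5 + 2 = 7)
H(I) = -21 (H(I) = -3*7 = -21)
(M(-2, -2) + v)*H(K(a(-5, -5))) = ((-3 - 2) - 14)*(-21) = (-5 - 14)*(-21) = -19*(-21) = 399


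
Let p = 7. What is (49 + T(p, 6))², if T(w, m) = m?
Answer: 3025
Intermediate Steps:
(49 + T(p, 6))² = (49 + 6)² = 55² = 3025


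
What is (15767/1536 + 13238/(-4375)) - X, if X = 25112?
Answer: -168703992943/6720000 ≈ -25105.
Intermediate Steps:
(15767/1536 + 13238/(-4375)) - X = (15767/1536 + 13238/(-4375)) - 1*25112 = (15767*(1/1536) + 13238*(-1/4375)) - 25112 = (15767/1536 - 13238/4375) - 25112 = 48647057/6720000 - 25112 = -168703992943/6720000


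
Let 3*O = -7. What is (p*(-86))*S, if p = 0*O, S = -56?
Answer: 0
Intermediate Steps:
O = -7/3 (O = (1/3)*(-7) = -7/3 ≈ -2.3333)
p = 0 (p = 0*(-7/3) = 0)
(p*(-86))*S = (0*(-86))*(-56) = 0*(-56) = 0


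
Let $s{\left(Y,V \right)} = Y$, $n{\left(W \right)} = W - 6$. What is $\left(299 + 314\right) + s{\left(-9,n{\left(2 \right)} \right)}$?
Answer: $604$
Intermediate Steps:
$n{\left(W \right)} = -6 + W$ ($n{\left(W \right)} = W - 6 = -6 + W$)
$\left(299 + 314\right) + s{\left(-9,n{\left(2 \right)} \right)} = \left(299 + 314\right) - 9 = 613 - 9 = 604$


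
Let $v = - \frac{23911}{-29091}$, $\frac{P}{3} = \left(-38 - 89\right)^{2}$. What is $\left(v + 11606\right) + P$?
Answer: $\frac{1745280274}{29091} \approx 59994.0$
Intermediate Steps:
$P = 48387$ ($P = 3 \left(-38 - 89\right)^{2} = 3 \left(-127\right)^{2} = 3 \cdot 16129 = 48387$)
$v = \frac{23911}{29091}$ ($v = \left(-23911\right) \left(- \frac{1}{29091}\right) = \frac{23911}{29091} \approx 0.82194$)
$\left(v + 11606\right) + P = \left(\frac{23911}{29091} + 11606\right) + 48387 = \frac{337654057}{29091} + 48387 = \frac{1745280274}{29091}$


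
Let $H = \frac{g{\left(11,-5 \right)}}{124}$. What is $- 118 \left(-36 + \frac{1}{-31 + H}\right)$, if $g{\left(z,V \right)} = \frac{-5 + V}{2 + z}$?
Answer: $\frac{106256876}{24991} \approx 4251.8$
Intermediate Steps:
$g{\left(z,V \right)} = \frac{-5 + V}{2 + z}$
$H = - \frac{5}{806}$ ($H = \frac{\frac{1}{2 + 11} \left(-5 - 5\right)}{124} = \frac{1}{13} \left(-10\right) \frac{1}{124} = \left(- \frac{10}{13}\right) \frac{1}{124} = - \frac{5}{806} \approx -0.0062035$)
$- 118 \left(-36 + \frac{1}{-31 + H}\right) = - 118 \left(-36 + \frac{1}{-31 - \frac{5}{806}}\right) = - 118 \left(-36 + \frac{1}{- \frac{24991}{806}}\right) = - 118 \left(-36 - \frac{806}{24991}\right) = \left(-118\right) \left(- \frac{900482}{24991}\right) = \frac{106256876}{24991}$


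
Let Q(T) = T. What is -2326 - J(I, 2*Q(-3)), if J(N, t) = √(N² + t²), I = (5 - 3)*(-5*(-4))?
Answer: -2326 - 2*√409 ≈ -2366.4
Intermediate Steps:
I = 40 (I = 2*20 = 40)
-2326 - J(I, 2*Q(-3)) = -2326 - √(40² + (2*(-3))²) = -2326 - √(1600 + (-6)²) = -2326 - √(1600 + 36) = -2326 - √1636 = -2326 - 2*√409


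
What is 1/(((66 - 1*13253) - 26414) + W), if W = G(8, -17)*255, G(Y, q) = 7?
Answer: -1/37816 ≈ -2.6444e-5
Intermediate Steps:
W = 1785 (W = 7*255 = 1785)
1/(((66 - 1*13253) - 26414) + W) = 1/(((66 - 1*13253) - 26414) + 1785) = 1/(((66 - 13253) - 26414) + 1785) = 1/((-13187 - 26414) + 1785) = 1/(-39601 + 1785) = 1/(-37816) = -1/37816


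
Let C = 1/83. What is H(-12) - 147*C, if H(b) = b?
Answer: -1143/83 ≈ -13.771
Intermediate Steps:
C = 1/83 ≈ 0.012048
H(-12) - 147*C = -12 - 147*1/83 = -12 - 147/83 = -1143/83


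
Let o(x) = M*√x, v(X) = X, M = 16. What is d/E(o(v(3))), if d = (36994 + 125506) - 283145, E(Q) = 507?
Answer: -40215/169 ≈ -237.96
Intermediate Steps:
o(x) = 16*√x
d = -120645 (d = 162500 - 283145 = -120645)
d/E(o(v(3))) = -120645/507 = -120645*1/507 = -40215/169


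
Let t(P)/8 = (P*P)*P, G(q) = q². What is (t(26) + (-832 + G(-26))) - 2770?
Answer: 137682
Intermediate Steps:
t(P) = 8*P³ (t(P) = 8*((P*P)*P) = 8*(P²*P) = 8*P³)
(t(26) + (-832 + G(-26))) - 2770 = (8*26³ + (-832 + (-26)²)) - 2770 = (8*17576 + (-832 + 676)) - 2770 = (140608 - 156) - 2770 = 140452 - 2770 = 137682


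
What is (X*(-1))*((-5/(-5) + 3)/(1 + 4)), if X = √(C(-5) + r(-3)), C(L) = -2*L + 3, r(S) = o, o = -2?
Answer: -4*√11/5 ≈ -2.6533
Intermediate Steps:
r(S) = -2
C(L) = 3 - 2*L
X = √11 (X = √((3 - 2*(-5)) - 2) = √((3 + 10) - 2) = √(13 - 2) = √11 ≈ 3.3166)
(X*(-1))*((-5/(-5) + 3)/(1 + 4)) = (√11*(-1))*((-5/(-5) + 3)/(1 + 4)) = (-√11)*((-5*(-⅕) + 3)/5) = (-√11)*((1 + 3)*(⅕)) = (-√11)*(4*(⅕)) = -√11*(⅘) = -4*√11/5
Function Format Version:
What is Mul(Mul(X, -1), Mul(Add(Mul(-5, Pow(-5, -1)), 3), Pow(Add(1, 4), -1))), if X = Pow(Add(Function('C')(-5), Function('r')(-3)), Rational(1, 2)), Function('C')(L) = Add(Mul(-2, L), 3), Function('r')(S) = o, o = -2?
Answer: Mul(Rational(-4, 5), Pow(11, Rational(1, 2))) ≈ -2.6533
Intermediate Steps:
Function('r')(S) = -2
Function('C')(L) = Add(3, Mul(-2, L))
X = Pow(11, Rational(1, 2)) (X = Pow(Add(Add(3, Mul(-2, -5)), -2), Rational(1, 2)) = Pow(Add(Add(3, 10), -2), Rational(1, 2)) = Pow(Add(13, -2), Rational(1, 2)) = Pow(11, Rational(1, 2)) ≈ 3.3166)
Mul(Mul(X, -1), Mul(Add(Mul(-5, Pow(-5, -1)), 3), Pow(Add(1, 4), -1))) = Mul(Mul(Pow(11, Rational(1, 2)), -1), Mul(Add(Mul(-5, Pow(-5, -1)), 3), Pow(Add(1, 4), -1))) = Mul(Mul(-1, Pow(11, Rational(1, 2))), Mul(Add(Mul(-5, Rational(-1, 5)), 3), Pow(5, -1))) = Mul(Mul(-1, Pow(11, Rational(1, 2))), Mul(Add(1, 3), Rational(1, 5))) = Mul(Mul(-1, Pow(11, Rational(1, 2))), Mul(4, Rational(1, 5))) = Mul(Mul(-1, Pow(11, Rational(1, 2))), Rational(4, 5)) = Mul(Rational(-4, 5), Pow(11, Rational(1, 2)))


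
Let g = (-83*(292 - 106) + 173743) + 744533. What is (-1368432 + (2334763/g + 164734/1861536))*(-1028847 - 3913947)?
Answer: 157886012444548934035607/23342575544 ≈ 6.7639e+12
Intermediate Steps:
g = 902838 (g = (-83*186 + 173743) + 744533 = (-15438 + 173743) + 744533 = 158305 + 744533 = 902838)
(-1368432 + (2334763/g + 164734/1861536))*(-1028847 - 3913947) = (-1368432 + (2334763/902838 + 164734/1861536))*(-1028847 - 3913947) = (-1368432 + (2334763*(1/902838) + 164734*(1/1861536)))*(-4942794) = (-1368432 + (2334763/902838 + 82367/930768))*(-4942794) = (-1368432 + 374581124255/140055453264)*(-4942794) = -191655989439837793/140055453264*(-4942794) = 157886012444548934035607/23342575544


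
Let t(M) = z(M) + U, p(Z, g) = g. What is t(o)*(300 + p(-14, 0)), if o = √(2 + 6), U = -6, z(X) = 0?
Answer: -1800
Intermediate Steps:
o = 2*√2 (o = √8 = 2*√2 ≈ 2.8284)
t(M) = -6 (t(M) = 0 - 6 = -6)
t(o)*(300 + p(-14, 0)) = -6*(300 + 0) = -6*300 = -1800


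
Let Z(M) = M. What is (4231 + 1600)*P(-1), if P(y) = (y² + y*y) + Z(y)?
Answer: 5831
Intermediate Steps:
P(y) = y + 2*y² (P(y) = (y² + y*y) + y = (y² + y²) + y = 2*y² + y = y + 2*y²)
(4231 + 1600)*P(-1) = (4231 + 1600)*(-(1 + 2*(-1))) = 5831*(-(1 - 2)) = 5831*(-1*(-1)) = 5831*1 = 5831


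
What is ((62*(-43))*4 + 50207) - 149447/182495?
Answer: 424485314/10735 ≈ 39542.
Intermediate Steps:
((62*(-43))*4 + 50207) - 149447/182495 = (-2666*4 + 50207) - 149447*1/182495 = (-10664 + 50207) - 8791/10735 = 39543 - 8791/10735 = 424485314/10735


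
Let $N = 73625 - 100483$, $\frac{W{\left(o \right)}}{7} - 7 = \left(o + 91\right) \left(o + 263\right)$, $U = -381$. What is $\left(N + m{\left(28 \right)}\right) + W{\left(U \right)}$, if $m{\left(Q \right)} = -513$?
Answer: $212218$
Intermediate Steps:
$W{\left(o \right)} = 49 + 7 \left(91 + o\right) \left(263 + o\right)$ ($W{\left(o \right)} = 49 + 7 \left(o + 91\right) \left(o + 263\right) = 49 + 7 \left(91 + o\right) \left(263 + o\right)$)
$N = -26858$ ($N = 73625 - 100483 = -26858$)
$\left(N + m{\left(28 \right)}\right) + W{\left(U \right)} = \left(-26858 - 513\right) + \left(167580 + 7 \left(-381\right)^{2} + 2478 \left(-381\right)\right) = -27371 + \left(167580 + 7 \cdot 145161 - 944118\right) = -27371 + \left(167580 + 1016127 - 944118\right) = -27371 + 239589 = 212218$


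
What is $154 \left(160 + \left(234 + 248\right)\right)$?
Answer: $98868$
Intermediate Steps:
$154 \left(160 + \left(234 + 248\right)\right) = 154 \left(160 + 482\right) = 154 \cdot 642 = 98868$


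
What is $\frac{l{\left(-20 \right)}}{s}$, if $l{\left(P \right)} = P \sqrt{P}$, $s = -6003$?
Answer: $\frac{40 i \sqrt{5}}{6003} \approx 0.0149 i$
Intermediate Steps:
$l{\left(P \right)} = P^{\frac{3}{2}}$
$\frac{l{\left(-20 \right)}}{s} = \frac{\left(-20\right)^{\frac{3}{2}}}{-6003} = - 40 i \sqrt{5} \left(- \frac{1}{6003}\right) = \frac{40 i \sqrt{5}}{6003}$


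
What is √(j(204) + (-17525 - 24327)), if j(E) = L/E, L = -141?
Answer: I*√48381711/34 ≈ 204.58*I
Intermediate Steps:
j(E) = -141/E
√(j(204) + (-17525 - 24327)) = √(-141/204 + (-17525 - 24327)) = √(-141*1/204 - 41852) = √(-47/68 - 41852) = √(-2845983/68) = I*√48381711/34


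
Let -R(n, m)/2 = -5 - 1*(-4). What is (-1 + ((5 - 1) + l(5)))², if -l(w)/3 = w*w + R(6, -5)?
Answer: 6084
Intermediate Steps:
R(n, m) = 2 (R(n, m) = -2*(-5 - 1*(-4)) = -2*(-5 + 4) = -2*(-1) = 2)
l(w) = -6 - 3*w² (l(w) = -3*(w*w + 2) = -3*(w² + 2) = -3*(2 + w²) = -6 - 3*w²)
(-1 + ((5 - 1) + l(5)))² = (-1 + ((5 - 1) + (-6 - 3*5²)))² = (-1 + (4 + (-6 - 3*25)))² = (-1 + (4 + (-6 - 75)))² = (-1 + (4 - 81))² = (-1 - 77)² = (-78)² = 6084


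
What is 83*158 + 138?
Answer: 13252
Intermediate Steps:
83*158 + 138 = 13114 + 138 = 13252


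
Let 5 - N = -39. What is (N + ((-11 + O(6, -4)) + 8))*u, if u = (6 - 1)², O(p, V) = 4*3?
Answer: 1325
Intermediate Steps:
N = 44 (N = 5 - 1*(-39) = 5 + 39 = 44)
O(p, V) = 12
u = 25 (u = 5² = 25)
(N + ((-11 + O(6, -4)) + 8))*u = (44 + ((-11 + 12) + 8))*25 = (44 + (1 + 8))*25 = (44 + 9)*25 = 53*25 = 1325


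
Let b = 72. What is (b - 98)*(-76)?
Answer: 1976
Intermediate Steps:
(b - 98)*(-76) = (72 - 98)*(-76) = -26*(-76) = 1976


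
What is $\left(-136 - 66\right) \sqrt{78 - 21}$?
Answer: $- 202 \sqrt{57} \approx -1525.1$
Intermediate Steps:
$\left(-136 - 66\right) \sqrt{78 - 21} = - 202 \sqrt{57}$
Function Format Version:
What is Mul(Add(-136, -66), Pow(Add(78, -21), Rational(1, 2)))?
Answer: Mul(-202, Pow(57, Rational(1, 2))) ≈ -1525.1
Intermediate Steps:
Mul(Add(-136, -66), Pow(Add(78, -21), Rational(1, 2))) = Mul(-202, Pow(57, Rational(1, 2)))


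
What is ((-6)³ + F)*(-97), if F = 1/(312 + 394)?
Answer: 14792015/706 ≈ 20952.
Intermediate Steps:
F = 1/706 ≈ 0.0014164
((-6)³ + F)*(-97) = ((-6)³ + 1/706)*(-97) = (-216 + 1/706)*(-97) = -152495/706*(-97) = 14792015/706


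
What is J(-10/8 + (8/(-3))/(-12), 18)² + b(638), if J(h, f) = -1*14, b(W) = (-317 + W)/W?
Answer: 125369/638 ≈ 196.50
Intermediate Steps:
b(W) = (-317 + W)/W
J(h, f) = -14
J(-10/8 + (8/(-3))/(-12), 18)² + b(638) = (-14)² + (-317 + 638)/638 = 196 + (1/638)*321 = 196 + 321/638 = 125369/638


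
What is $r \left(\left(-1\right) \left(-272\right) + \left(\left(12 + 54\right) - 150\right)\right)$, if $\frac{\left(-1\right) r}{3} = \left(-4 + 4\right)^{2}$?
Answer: $0$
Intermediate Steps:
$r = 0$ ($r = - 3 \left(-4 + 4\right)^{2} = - 3 \cdot 0^{2} = \left(-3\right) 0 = 0$)
$r \left(\left(-1\right) \left(-272\right) + \left(\left(12 + 54\right) - 150\right)\right) = 0 \left(\left(-1\right) \left(-272\right) + \left(\left(12 + 54\right) - 150\right)\right) = 0 \left(272 + \left(66 - 150\right)\right) = 0 \left(272 - 84\right) = 0 \cdot 188 = 0$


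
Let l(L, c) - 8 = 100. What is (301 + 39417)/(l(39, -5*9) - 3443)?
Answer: -39718/3335 ≈ -11.909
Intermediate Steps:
l(L, c) = 108 (l(L, c) = 8 + 100 = 108)
(301 + 39417)/(l(39, -5*9) - 3443) = (301 + 39417)/(108 - 3443) = 39718/(-3335) = 39718*(-1/3335) = -39718/3335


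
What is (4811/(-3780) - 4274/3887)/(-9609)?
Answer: 34856077/141183691740 ≈ 0.00024688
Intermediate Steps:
(4811/(-3780) - 4274/3887)/(-9609) = (4811*(-1/3780) - 4274*1/3887)*(-1/9609) = (-4811/3780 - 4274/3887)*(-1/9609) = -34856077/14692860*(-1/9609) = 34856077/141183691740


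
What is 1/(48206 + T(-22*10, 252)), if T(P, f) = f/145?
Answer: 145/6990122 ≈ 2.0744e-5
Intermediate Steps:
T(P, f) = f/145 (T(P, f) = f*(1/145) = f/145)
1/(48206 + T(-22*10, 252)) = 1/(48206 + (1/145)*252) = 1/(48206 + 252/145) = 1/(6990122/145) = 145/6990122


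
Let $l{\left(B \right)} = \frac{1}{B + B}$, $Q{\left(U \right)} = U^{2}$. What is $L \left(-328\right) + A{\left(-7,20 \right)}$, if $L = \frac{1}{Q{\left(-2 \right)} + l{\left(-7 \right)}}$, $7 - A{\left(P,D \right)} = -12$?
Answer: $- \frac{3547}{55} \approx -64.491$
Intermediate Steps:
$A{\left(P,D \right)} = 19$ ($A{\left(P,D \right)} = 7 - -12 = 7 + 12 = 19$)
$l{\left(B \right)} = \frac{1}{2 B}$
$L = \frac{14}{55}$ ($L = \frac{1}{\left(-2\right)^{2} + \frac{1}{2 \left(-7\right)}} = \frac{1}{4 + \frac{1}{2} \left(- \frac{1}{7}\right)} = \frac{1}{4 - \frac{1}{14}} = \frac{1}{\frac{55}{14}} = \frac{14}{55} \approx 0.25455$)
$L \left(-328\right) + A{\left(-7,20 \right)} = \frac{14}{55} \left(-328\right) + 19 = - \frac{4592}{55} + 19 = - \frac{3547}{55}$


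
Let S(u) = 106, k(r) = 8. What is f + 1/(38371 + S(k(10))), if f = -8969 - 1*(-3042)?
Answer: -228053178/38477 ≈ -5927.0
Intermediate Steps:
f = -5927 (f = -8969 + 3042 = -5927)
f + 1/(38371 + S(k(10))) = -5927 + 1/(38371 + 106) = -5927 + 1/38477 = -228053178/38477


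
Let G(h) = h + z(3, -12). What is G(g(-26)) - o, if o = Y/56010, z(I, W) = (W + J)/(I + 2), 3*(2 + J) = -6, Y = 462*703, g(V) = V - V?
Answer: -84003/9335 ≈ -8.9987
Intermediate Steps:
g(V) = 0
Y = 324786
J = -4 (J = -2 + (⅓)*(-6) = -2 - 2 = -4)
z(I, W) = (-4 + W)/(2 + I) (z(I, W) = (W - 4)/(I + 2) = (-4 + W)/(2 + I))
o = 54131/9335 (o = 324786/56010 = 324786*(1/56010) = 54131/9335 ≈ 5.7987)
G(h) = -16/5 + h (G(h) = h + (-4 - 12)/(2 + 3) = h - 16/5 = -16/5 + h)
G(g(-26)) - o = (-16/5 + 0) - 1*54131/9335 = -16/5 - 54131/9335 = -84003/9335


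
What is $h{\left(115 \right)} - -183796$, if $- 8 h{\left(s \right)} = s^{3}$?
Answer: $- \frac{50507}{8} \approx -6313.4$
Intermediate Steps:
$h{\left(s \right)} = - \frac{s^{3}}{8}$
$h{\left(115 \right)} - -183796 = - \frac{115^{3}}{8} - -183796 = \left(- \frac{1}{8}\right) 1520875 + 183796 = - \frac{1520875}{8} + 183796 = - \frac{50507}{8}$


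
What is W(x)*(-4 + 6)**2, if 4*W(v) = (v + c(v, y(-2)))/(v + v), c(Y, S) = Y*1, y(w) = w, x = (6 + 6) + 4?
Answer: 1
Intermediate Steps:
x = 16 (x = 12 + 4 = 16)
c(Y, S) = Y
W(v) = 1/4 (W(v) = ((v + v)/(v + v))/4 = ((2*v)/((2*v)))/4 = ((2*v)*(1/(2*v)))/4 = (1/4)*1 = 1/4)
W(x)*(-4 + 6)**2 = (-4 + 6)**2/4 = (1/4)*2**2 = (1/4)*4 = 1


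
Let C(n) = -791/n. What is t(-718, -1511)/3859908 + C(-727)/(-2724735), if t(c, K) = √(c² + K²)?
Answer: -791/1980882345 + √2798645/3859908 ≈ 0.00043301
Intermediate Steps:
t(c, K) = √(K² + c²)
t(-718, -1511)/3859908 + C(-727)/(-2724735) = √((-1511)² + (-718)²)/3859908 - 791/(-727)/(-2724735) = √(2283121 + 515524)*(1/3859908) - 791*(-1/727)*(-1/2724735) = √2798645*(1/3859908) + (791/727)*(-1/2724735) = √2798645/3859908 - 791/1980882345 = -791/1980882345 + √2798645/3859908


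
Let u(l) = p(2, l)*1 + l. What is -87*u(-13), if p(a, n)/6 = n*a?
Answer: 14703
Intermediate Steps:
p(a, n) = 6*a*n (p(a, n) = 6*(n*a) = 6*(a*n) = 6*a*n)
u(l) = 13*l (u(l) = (6*2*l)*1 + l = (12*l)*1 + l = 12*l + l = 13*l)
-87*u(-13) = -1131*(-13) = -87*(-169) = 14703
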